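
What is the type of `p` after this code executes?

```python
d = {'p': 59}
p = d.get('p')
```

dict.get() returns the value (int) when key is found

int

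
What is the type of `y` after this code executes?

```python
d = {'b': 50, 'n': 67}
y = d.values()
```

.values() returns a dict_values view object

dict_values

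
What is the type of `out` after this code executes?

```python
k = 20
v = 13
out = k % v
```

int % int returns int (20 % 13 = 7)

int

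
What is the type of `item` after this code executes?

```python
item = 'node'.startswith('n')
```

str.startswith() returns bool

bool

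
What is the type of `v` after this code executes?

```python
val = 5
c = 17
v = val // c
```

int // int returns int (5 // 17 = 0)

int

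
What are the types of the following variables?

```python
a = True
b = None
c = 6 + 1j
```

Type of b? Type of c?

b is NoneType; c is complex

NoneType, complex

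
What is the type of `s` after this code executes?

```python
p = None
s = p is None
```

'is' comparison returns bool

bool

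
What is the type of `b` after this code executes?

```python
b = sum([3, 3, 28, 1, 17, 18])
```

sum() of ints returns int

int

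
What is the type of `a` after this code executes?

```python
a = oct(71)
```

oct() returns str representation

str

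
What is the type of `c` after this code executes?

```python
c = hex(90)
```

hex() returns str representation

str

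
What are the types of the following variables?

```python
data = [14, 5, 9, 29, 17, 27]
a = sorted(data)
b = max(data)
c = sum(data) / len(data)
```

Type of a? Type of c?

sorted() returns list; int / int returns float

list, float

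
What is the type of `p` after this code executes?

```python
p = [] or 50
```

'or' returns first truthy value (50, which is int)

int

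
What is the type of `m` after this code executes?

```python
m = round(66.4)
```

round() with no ndigits arg returns int

int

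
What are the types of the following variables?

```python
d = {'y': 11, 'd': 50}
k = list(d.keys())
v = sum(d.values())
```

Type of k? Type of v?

list(...) returns list; sum of int values returns int

list, int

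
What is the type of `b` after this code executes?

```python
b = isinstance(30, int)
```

isinstance() returns bool

bool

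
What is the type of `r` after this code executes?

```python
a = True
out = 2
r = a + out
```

bool + int returns int (True is 1, so 1 + 2 = 3)

int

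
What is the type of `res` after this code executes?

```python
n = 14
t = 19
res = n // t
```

int // int returns int (14 // 19 = 0)

int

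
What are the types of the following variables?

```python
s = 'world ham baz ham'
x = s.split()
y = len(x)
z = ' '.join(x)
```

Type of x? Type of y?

str.split() returns list; len() returns int

list, int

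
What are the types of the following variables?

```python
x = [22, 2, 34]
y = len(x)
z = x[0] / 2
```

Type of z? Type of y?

int / int returns float; len() returns int

float, int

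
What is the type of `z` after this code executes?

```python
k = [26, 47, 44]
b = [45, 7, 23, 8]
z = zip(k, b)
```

zip() returns a zip iterator object

zip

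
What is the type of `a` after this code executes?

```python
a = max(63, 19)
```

max() of ints returns int

int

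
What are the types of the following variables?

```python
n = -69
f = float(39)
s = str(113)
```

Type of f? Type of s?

f is float; s is str

float, str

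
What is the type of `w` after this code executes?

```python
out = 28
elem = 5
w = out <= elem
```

Comparison operators return bool

bool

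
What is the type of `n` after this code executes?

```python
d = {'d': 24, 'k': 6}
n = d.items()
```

dict.items() returns a dict_items view

dict_items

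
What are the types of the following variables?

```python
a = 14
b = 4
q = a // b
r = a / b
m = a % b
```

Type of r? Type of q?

int / int returns float; int // int returns int

float, int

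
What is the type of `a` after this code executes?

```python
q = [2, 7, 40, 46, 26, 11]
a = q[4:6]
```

Slicing a list always returns a list

list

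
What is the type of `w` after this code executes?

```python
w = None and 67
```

'and' returns first falsy value (None)

NoneType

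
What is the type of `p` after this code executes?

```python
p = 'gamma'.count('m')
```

str.count() returns int

int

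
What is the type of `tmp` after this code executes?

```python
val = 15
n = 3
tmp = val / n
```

int / int always returns float in Python 3 (15 / 3 = 5)

float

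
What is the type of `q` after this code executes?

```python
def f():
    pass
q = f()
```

A function with no return statement returns None

NoneType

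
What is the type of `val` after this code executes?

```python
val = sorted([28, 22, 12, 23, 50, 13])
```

sorted() always returns list

list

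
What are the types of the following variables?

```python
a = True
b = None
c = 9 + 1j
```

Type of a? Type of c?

a is bool; c is complex

bool, complex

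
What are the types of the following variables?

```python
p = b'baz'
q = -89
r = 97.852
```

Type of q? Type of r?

q is int; r is float

int, float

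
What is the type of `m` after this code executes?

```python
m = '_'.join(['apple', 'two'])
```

str.join() returns str

str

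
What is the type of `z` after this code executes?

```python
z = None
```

None has type NoneType

NoneType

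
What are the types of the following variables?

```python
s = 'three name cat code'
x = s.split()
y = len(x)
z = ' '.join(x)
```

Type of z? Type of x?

str.join() returns str; str.split() returns list

str, list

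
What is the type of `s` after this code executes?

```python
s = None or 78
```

'or' with None returns the other value (78, int)

int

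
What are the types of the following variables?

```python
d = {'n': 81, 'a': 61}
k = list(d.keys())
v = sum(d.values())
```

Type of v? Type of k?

sum of int values returns int; list(...) returns list

int, list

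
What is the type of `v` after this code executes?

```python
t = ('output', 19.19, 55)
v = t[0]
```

Index 0 of tuple is 'output' which is str

str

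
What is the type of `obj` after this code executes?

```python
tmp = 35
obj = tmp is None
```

'is' comparison returns bool

bool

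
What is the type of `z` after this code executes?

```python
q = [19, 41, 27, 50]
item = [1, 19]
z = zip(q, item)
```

zip() returns a zip iterator object

zip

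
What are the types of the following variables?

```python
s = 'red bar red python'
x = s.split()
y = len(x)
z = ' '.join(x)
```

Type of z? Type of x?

str.join() returns str; str.split() returns list

str, list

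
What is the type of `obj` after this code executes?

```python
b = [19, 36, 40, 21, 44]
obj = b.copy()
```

list.copy() returns list

list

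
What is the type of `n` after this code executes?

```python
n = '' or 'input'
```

'or' returns first truthy value ('input', which is str)

str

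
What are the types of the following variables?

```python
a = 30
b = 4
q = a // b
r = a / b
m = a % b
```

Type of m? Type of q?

int % int returns int; int // int returns int

int, int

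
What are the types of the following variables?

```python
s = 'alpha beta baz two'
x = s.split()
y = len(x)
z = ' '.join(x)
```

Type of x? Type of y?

str.split() returns list; len() returns int

list, int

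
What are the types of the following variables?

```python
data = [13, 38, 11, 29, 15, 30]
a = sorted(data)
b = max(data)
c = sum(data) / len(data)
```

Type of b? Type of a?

max of ints returns int; sorted() returns list

int, list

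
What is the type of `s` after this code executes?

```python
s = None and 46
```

'and' returns first falsy value (None)

NoneType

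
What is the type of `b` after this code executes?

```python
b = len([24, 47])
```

len() always returns int

int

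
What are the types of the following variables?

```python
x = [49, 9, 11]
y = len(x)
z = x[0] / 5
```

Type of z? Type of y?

int / int returns float; len() returns int

float, int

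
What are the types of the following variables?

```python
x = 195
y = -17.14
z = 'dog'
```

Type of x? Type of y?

x is int; y is float

int, float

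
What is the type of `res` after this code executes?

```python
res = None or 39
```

'or' with None returns the other value (39, int)

int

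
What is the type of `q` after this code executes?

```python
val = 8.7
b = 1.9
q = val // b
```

float // float returns float (floor division preserves float type)

float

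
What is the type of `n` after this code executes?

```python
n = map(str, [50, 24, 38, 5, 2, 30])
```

map() returns a map iterator object

map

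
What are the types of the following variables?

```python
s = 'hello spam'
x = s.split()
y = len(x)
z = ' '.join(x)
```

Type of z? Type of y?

str.join() returns str; len() returns int

str, int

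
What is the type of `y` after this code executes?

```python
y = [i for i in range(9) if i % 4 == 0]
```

A list comprehension [...] produces a list

list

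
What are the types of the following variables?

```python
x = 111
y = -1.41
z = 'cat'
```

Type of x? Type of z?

x is int; z is str

int, str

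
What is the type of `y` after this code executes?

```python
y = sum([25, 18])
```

sum() of ints returns int

int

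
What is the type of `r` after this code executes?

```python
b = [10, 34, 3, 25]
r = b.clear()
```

list.clear() returns None

NoneType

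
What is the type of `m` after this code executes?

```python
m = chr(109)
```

chr() returns str (single character)

str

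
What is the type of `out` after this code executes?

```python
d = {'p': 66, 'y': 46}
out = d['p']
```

Accessing dict[str, int] with key 'p' returns int value 66

int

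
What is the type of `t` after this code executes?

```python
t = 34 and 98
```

'and' returns the last value when all truthy (98, which is int)

int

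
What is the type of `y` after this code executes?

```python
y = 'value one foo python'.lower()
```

str.lower() returns str

str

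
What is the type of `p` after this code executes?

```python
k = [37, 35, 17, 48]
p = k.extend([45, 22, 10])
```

list.extend() returns None

NoneType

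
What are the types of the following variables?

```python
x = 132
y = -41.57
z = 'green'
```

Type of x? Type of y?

x is int; y is float

int, float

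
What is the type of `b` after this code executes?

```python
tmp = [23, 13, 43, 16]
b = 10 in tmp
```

'in' operator returns bool

bool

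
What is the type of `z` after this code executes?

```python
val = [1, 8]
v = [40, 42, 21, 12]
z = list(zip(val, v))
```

list(zip(...)) returns a list of tuples

list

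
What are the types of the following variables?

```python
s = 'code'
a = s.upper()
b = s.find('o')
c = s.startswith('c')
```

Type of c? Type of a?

str.startswith() returns bool; str.upper() returns str

bool, str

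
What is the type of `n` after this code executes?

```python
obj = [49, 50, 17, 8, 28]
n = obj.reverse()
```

list.reverse() returns None

NoneType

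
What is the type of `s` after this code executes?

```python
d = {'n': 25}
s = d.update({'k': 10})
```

dict.update() returns None

NoneType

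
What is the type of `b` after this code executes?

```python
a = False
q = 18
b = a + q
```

bool + int returns int (False is 0, so 0 + 18 = 18)

int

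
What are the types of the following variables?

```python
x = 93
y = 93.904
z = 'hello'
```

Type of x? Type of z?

x is int; z is str

int, str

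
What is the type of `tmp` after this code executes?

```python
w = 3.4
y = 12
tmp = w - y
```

float - int returns float (3.4 - 12 = -8.6)

float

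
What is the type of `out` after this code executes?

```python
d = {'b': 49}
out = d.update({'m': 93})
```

dict.update() returns None

NoneType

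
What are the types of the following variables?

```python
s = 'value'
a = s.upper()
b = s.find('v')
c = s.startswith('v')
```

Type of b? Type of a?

str.find() returns int; str.upper() returns str

int, str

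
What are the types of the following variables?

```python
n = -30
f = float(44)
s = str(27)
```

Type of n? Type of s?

n is int; s is str

int, str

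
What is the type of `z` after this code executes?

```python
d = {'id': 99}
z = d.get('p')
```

dict.get() returns None when key 'p' is not found and no default given

NoneType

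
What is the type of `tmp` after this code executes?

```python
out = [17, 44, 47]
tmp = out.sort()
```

list.sort() returns None (sorts in place)

NoneType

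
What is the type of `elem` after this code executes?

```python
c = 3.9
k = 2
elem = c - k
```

float - int returns float (3.9 - 2 = 1.9)

float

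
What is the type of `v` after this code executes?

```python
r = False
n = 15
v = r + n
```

bool + int returns int (False is 0, so 0 + 15 = 15)

int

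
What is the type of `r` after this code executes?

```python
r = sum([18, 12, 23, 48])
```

sum() of ints returns int

int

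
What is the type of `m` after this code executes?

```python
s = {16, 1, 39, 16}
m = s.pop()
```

Popping from a set of ints returns int

int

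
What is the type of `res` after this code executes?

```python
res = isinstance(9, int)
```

isinstance() returns bool

bool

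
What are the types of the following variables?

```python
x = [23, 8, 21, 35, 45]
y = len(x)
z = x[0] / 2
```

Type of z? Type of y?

int / int returns float; len() returns int

float, int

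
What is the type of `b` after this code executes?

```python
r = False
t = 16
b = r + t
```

bool + int returns int (False is 0, so 0 + 16 = 16)

int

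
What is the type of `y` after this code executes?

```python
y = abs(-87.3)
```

abs() of float returns float

float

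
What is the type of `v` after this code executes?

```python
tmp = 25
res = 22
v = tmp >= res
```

Comparison operators return bool

bool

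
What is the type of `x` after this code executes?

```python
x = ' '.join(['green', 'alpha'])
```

str.join() returns str

str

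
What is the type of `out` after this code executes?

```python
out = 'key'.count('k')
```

str.count() returns int

int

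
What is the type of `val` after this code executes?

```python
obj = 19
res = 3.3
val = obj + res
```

int + float returns float (19 + 3.3 = 22.3)

float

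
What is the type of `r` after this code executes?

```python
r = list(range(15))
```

list(range(...)) returns list

list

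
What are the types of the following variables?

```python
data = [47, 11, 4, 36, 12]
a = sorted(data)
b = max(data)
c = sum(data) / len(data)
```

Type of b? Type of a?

max of ints returns int; sorted() returns list

int, list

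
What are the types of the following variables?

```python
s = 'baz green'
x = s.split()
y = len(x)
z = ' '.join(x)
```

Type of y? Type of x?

len() returns int; str.split() returns list

int, list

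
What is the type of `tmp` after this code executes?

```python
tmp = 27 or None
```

'or' returns first truthy value (27, int)

int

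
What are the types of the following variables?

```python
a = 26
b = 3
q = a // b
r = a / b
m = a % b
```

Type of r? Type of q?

int / int returns float; int // int returns int

float, int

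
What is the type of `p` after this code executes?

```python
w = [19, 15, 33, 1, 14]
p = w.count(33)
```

list.count() returns int

int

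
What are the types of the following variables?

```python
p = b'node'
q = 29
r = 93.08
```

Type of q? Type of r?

q is int; r is float

int, float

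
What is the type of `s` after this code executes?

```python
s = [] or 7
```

'or' returns first truthy value (7, which is int)

int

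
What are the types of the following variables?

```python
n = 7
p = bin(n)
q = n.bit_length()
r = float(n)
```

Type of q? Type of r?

int.bit_length() returns int; float() returns float

int, float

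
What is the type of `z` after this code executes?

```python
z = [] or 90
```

'or' returns first truthy value (90, which is int)

int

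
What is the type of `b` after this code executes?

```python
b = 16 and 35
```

'and' returns the last value when all truthy (35, which is int)

int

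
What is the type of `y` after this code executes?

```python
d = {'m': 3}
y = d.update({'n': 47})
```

dict.update() returns None

NoneType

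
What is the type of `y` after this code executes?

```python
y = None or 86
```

'or' with None returns the other value (86, int)

int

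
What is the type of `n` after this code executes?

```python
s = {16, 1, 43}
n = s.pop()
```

Popping from a set of ints returns int

int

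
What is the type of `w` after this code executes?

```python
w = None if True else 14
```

Ternary: condition is True, if branch (None) taken → NoneType

NoneType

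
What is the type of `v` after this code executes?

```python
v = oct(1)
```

oct() returns str representation

str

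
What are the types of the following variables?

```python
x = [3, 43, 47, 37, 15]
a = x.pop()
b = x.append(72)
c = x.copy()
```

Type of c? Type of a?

list.copy() returns list; list.pop() returns the element (int)

list, int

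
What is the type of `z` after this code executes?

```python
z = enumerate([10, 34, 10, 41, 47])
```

enumerate() returns an enumerate iterator object

enumerate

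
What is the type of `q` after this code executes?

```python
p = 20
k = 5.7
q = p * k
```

int * float returns float (20 * 5.7 = 114.0)

float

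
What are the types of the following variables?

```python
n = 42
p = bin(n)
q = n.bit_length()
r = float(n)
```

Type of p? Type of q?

bin() returns str; int.bit_length() returns int

str, int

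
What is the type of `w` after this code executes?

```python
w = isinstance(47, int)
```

isinstance() returns bool

bool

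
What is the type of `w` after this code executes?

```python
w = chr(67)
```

chr() returns str (single character)

str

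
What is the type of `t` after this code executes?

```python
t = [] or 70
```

'or' returns first truthy value (70, which is int)

int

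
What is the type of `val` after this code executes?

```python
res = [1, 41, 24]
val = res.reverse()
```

list.reverse() returns None

NoneType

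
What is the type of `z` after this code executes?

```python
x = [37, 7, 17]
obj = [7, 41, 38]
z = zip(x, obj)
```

zip() returns a zip iterator object

zip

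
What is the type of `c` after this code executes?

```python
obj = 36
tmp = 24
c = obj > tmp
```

Comparison operators return bool

bool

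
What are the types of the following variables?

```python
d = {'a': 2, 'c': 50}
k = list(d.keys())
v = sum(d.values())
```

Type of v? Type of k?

sum of int values returns int; list(...) returns list

int, list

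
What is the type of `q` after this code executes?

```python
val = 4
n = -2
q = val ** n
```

int ** negative int returns float

float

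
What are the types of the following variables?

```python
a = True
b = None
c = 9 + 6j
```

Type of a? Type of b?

a is bool; b is NoneType

bool, NoneType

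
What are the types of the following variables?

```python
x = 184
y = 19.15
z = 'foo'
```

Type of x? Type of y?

x is int; y is float

int, float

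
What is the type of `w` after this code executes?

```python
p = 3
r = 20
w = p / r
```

int / int always returns float in Python 3 (3 / 20 = 0.15)

float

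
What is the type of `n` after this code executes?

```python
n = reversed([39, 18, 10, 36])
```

reversed() on a list returns a list_reverseiterator

list_reverseiterator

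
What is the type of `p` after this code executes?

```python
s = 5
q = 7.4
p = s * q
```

int * float returns float (5 * 7.4 = 37.0)

float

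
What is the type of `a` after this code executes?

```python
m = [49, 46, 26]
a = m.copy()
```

list.copy() returns list

list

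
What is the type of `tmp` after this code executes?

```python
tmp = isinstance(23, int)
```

isinstance() returns bool

bool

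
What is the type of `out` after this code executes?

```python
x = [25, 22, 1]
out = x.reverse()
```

list.reverse() returns None

NoneType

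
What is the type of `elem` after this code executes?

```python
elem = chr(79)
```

chr() returns str (single character)

str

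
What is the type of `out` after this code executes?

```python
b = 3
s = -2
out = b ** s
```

int ** negative int returns float

float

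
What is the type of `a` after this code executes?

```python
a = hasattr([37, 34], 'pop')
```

hasattr() returns bool

bool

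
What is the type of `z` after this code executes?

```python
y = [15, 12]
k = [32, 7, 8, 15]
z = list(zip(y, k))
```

list(zip(...)) returns a list of tuples

list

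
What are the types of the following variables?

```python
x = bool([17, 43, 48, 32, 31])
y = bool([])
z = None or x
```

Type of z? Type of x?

None or <bool> returns the bool; bool() returns bool

bool, bool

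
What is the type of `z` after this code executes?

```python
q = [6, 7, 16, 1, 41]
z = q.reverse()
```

list.reverse() returns None

NoneType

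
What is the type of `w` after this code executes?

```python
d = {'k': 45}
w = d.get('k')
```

dict.get() returns the value (int) when key is found

int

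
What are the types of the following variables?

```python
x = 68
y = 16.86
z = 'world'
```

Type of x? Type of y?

x is int; y is float

int, float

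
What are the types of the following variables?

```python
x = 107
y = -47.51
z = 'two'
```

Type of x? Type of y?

x is int; y is float

int, float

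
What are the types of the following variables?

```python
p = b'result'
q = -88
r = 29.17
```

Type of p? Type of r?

p is bytes; r is float

bytes, float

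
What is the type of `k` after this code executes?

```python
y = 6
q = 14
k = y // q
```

int // int returns int (6 // 14 = 0)

int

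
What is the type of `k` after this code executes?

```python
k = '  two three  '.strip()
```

str.strip() returns str

str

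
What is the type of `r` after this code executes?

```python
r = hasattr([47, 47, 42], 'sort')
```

hasattr() returns bool

bool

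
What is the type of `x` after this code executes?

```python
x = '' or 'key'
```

'or' returns first truthy value ('key', which is str)

str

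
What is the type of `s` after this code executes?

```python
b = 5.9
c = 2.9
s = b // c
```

float // float returns float (floor division preserves float type)

float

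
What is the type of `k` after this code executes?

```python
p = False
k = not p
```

'not' always returns bool

bool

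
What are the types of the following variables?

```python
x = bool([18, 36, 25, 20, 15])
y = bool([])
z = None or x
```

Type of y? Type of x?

bool() returns bool; bool() returns bool

bool, bool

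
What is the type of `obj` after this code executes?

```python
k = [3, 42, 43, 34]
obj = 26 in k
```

'in' operator returns bool

bool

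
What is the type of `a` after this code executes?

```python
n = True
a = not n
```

'not' always returns bool

bool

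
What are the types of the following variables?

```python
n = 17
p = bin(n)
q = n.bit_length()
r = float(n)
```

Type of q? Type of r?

int.bit_length() returns int; float() returns float

int, float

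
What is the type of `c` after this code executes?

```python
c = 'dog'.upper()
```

str.upper() returns str

str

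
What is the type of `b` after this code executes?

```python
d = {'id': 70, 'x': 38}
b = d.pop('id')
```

dict.pop() returns the value (int)

int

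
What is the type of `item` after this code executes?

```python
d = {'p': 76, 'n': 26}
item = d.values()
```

.values() returns a dict_values view object

dict_values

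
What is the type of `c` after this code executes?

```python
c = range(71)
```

range() returns a range object

range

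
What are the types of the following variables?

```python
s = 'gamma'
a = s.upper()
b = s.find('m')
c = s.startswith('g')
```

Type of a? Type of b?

str.upper() returns str; str.find() returns int

str, int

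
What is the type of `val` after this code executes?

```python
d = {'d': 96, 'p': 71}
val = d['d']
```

Accessing dict[str, int] with key 'd' returns int value 96

int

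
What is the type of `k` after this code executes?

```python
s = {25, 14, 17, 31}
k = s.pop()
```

Popping from a set of ints returns int

int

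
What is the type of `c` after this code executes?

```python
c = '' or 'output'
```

'or' returns first truthy value ('output', which is str)

str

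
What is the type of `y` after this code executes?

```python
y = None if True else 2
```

Ternary: condition is True, if branch (None) taken → NoneType

NoneType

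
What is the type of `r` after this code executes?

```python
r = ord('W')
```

ord() returns int (Unicode code point)

int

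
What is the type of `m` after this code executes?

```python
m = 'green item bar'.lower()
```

str.lower() returns str

str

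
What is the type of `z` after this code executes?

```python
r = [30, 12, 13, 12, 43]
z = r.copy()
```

list.copy() returns list

list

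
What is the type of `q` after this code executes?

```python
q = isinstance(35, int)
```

isinstance() returns bool

bool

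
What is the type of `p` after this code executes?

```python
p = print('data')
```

print() returns None

NoneType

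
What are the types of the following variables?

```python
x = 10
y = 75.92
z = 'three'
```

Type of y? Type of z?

y is float; z is str

float, str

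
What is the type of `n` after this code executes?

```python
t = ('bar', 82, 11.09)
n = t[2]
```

Index 2 of tuple is 11.09 which is float

float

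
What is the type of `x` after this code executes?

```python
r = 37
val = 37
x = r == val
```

Equality comparison returns bool

bool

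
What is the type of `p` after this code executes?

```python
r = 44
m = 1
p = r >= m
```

Comparison operators return bool

bool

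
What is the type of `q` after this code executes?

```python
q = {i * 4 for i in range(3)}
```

A set comprehension {expr for x in iterable} produces a set

set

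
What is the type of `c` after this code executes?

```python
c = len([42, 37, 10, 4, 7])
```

len() always returns int

int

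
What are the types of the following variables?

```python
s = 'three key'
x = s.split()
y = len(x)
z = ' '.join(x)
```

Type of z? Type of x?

str.join() returns str; str.split() returns list

str, list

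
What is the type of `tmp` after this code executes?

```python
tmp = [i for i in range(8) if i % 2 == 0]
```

A list comprehension [...] produces a list

list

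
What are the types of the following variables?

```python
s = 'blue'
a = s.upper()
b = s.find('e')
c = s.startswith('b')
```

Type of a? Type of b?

str.upper() returns str; str.find() returns int

str, int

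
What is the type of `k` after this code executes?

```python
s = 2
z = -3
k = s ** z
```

int ** negative int returns float

float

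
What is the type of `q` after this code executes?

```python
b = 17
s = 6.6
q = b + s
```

int + float returns float (17 + 6.6 = 23.6)

float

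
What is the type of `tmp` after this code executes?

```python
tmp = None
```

None has type NoneType

NoneType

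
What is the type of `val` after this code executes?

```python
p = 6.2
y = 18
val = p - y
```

float - int returns float (6.2 - 18 = -11.8)

float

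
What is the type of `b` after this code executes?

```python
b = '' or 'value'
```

'or' returns first truthy value ('value', which is str)

str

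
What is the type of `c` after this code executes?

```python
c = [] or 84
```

'or' returns first truthy value (84, which is int)

int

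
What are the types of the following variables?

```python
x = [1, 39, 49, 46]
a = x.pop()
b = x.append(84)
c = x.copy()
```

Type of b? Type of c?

list.append() returns None; list.copy() returns list

NoneType, list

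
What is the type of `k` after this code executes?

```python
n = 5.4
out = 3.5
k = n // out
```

float // float returns float (floor division preserves float type)

float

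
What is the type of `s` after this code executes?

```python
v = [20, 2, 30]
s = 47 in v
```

'in' operator returns bool

bool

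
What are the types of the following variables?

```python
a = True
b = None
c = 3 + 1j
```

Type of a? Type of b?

a is bool; b is NoneType

bool, NoneType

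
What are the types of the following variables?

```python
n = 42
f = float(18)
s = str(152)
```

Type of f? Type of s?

f is float; s is str

float, str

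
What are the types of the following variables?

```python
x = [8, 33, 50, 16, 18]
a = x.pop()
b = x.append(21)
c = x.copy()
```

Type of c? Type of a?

list.copy() returns list; list.pop() returns the element (int)

list, int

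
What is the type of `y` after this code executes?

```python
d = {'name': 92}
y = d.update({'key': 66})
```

dict.update() returns None

NoneType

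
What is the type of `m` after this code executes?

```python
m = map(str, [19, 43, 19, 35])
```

map() returns a map iterator object

map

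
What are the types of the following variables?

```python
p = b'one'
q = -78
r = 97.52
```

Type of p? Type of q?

p is bytes; q is int

bytes, int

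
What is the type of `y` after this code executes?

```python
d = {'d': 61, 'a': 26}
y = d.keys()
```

.keys() returns a dict_keys view object

dict_keys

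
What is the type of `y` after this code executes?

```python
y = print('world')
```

print() returns None

NoneType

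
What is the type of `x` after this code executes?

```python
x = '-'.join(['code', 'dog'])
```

str.join() returns str

str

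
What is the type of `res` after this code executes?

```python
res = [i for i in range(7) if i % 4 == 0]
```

A list comprehension [...] produces a list

list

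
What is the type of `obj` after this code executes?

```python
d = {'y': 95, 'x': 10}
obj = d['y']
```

Accessing dict[str, int] with key 'y' returns int value 95

int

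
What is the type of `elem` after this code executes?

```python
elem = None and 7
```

'and' returns first falsy value (None)

NoneType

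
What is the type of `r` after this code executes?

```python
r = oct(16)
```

oct() returns str representation

str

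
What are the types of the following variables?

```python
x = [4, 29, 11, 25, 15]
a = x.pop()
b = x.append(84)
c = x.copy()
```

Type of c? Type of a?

list.copy() returns list; list.pop() returns the element (int)

list, int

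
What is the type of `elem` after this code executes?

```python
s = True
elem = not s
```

'not' always returns bool

bool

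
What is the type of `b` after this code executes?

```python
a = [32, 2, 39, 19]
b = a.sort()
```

list.sort() returns None (sorts in place)

NoneType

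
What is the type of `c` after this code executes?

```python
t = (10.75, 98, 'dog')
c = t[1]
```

Index 1 of tuple is 98 which is int

int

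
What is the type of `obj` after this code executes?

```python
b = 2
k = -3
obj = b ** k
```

int ** negative int returns float

float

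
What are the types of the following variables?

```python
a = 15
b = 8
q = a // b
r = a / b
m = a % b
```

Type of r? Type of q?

int / int returns float; int // int returns int

float, int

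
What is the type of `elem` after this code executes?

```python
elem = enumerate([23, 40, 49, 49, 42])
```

enumerate() returns an enumerate iterator object

enumerate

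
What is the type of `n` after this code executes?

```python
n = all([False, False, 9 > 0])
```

all() returns bool

bool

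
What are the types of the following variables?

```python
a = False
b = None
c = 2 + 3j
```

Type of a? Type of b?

a is bool; b is NoneType

bool, NoneType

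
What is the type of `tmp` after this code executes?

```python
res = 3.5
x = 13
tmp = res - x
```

float - int returns float (3.5 - 13 = -9.5)

float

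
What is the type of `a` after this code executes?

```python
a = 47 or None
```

'or' returns first truthy value (47, int)

int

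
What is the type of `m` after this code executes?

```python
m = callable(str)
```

callable() returns bool

bool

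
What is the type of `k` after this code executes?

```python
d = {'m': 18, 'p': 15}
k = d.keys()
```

.keys() returns a dict_keys view object

dict_keys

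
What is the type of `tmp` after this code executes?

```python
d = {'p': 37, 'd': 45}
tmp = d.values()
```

.values() returns a dict_values view object

dict_values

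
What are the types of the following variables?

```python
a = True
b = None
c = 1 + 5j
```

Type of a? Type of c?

a is bool; c is complex

bool, complex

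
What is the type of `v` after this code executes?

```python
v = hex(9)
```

hex() returns str representation

str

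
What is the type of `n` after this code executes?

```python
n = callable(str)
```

callable() returns bool

bool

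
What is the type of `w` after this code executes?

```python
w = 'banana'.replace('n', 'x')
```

str.replace() returns str

str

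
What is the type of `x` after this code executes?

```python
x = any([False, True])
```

any() returns bool

bool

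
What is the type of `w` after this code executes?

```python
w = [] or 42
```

'or' returns first truthy value (42, which is int)

int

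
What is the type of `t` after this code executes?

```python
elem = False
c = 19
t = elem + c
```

bool + int returns int (False is 0, so 0 + 19 = 19)

int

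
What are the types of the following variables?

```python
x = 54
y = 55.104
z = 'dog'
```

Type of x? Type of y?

x is int; y is float

int, float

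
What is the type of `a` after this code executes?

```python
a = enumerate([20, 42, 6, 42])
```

enumerate() returns an enumerate iterator object

enumerate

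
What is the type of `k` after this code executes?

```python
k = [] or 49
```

'or' returns first truthy value (49, which is int)

int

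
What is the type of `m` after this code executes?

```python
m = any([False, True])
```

any() returns bool

bool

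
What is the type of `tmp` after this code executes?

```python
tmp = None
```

None has type NoneType

NoneType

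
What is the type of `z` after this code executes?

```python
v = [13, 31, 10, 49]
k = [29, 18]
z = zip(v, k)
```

zip() returns a zip iterator object

zip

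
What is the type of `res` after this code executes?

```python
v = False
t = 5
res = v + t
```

bool + int returns int (False is 0, so 0 + 5 = 5)

int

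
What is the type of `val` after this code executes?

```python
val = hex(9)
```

hex() returns str representation

str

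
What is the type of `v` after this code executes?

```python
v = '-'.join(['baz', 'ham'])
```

str.join() returns str

str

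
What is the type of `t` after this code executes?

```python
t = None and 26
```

'and' returns first falsy value (None)

NoneType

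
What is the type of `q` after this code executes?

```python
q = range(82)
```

range() returns a range object

range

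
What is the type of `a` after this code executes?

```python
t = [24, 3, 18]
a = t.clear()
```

list.clear() returns None

NoneType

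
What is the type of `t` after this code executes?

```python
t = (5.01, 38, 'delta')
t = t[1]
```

Index 1 of tuple is 38 which is int

int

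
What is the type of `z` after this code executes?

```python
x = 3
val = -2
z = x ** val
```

int ** negative int returns float

float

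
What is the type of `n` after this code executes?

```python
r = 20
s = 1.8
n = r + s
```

int + float returns float (20 + 1.8 = 21.8)

float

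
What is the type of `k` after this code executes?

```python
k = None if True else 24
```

Ternary: condition is True, if branch (None) taken → NoneType

NoneType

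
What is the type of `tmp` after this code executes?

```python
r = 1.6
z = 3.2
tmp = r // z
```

float // float returns float (floor division preserves float type)

float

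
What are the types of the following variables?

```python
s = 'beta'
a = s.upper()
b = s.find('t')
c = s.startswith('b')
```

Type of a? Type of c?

str.upper() returns str; str.startswith() returns bool

str, bool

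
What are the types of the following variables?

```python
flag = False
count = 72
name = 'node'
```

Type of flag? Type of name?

flag is bool; name is str

bool, str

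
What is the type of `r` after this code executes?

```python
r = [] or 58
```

'or' returns first truthy value (58, which is int)

int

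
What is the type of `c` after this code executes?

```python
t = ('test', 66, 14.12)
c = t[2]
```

Index 2 of tuple is 14.12 which is float

float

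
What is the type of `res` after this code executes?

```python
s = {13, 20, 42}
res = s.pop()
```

Popping from a set of ints returns int

int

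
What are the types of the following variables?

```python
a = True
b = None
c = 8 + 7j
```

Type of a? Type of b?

a is bool; b is NoneType

bool, NoneType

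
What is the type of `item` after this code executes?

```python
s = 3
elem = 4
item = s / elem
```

int / int always returns float in Python 3 (3 / 4 = 0.75)

float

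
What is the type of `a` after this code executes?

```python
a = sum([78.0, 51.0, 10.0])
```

sum() of floats returns float

float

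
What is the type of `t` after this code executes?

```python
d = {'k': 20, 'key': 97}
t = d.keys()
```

.keys() returns a dict_keys view object

dict_keys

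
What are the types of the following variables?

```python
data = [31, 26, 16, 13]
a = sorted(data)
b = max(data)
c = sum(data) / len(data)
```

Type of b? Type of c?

max of ints returns int; int / int returns float

int, float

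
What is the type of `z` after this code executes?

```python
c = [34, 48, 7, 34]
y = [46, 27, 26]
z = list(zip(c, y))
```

list(zip(...)) returns a list of tuples

list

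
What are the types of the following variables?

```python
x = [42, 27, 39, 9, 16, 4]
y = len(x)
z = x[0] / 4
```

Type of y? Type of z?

len() returns int; int / int returns float

int, float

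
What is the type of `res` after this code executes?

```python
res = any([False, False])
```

any() returns bool

bool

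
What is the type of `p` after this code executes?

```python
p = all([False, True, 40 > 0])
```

all() returns bool

bool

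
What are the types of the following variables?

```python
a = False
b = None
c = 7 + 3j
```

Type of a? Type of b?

a is bool; b is NoneType

bool, NoneType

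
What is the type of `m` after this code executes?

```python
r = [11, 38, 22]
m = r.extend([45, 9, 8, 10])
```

list.extend() returns None

NoneType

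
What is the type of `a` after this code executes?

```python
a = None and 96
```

'and' returns first falsy value (None)

NoneType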